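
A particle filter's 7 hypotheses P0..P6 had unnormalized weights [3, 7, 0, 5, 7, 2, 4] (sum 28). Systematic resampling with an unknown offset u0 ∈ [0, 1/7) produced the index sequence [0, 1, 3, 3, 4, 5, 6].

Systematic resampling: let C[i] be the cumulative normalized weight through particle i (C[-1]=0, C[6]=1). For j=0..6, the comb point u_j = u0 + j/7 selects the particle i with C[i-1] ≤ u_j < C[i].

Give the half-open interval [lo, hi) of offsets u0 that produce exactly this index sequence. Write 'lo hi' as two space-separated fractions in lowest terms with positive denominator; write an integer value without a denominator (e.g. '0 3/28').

1/14 3/28

C = [3/28, 5/14, 5/14, 15/28, 11/14, 6/7, 1]
j=0 picked index 0: u0 ∈ [0, 3/28)
j=1 picked index 1: u0 ∈ [-1/28, 3/14)
j=2 picked index 3: u0 ∈ [1/14, 1/4)
j=3 picked index 3: u0 ∈ [-1/14, 3/28)
j=4 picked index 4: u0 ∈ [-1/28, 3/14)
j=5 picked index 5: u0 ∈ [1/14, 1/7)
j=6 picked index 6: u0 ∈ [0, 1/7)
intersection: [1/14, 3/28)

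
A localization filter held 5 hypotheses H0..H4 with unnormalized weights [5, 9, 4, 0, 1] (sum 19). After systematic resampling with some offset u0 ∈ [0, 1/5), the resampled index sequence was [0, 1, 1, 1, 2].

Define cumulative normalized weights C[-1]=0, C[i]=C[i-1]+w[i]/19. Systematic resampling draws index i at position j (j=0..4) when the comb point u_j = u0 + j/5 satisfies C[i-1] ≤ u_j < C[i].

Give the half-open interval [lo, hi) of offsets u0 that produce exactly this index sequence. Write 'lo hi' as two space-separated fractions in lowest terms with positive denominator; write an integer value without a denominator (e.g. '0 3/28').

C = [5/19, 14/19, 18/19, 18/19, 1]
j=0 picked index 0: u0 ∈ [0, 5/19)
j=1 picked index 1: u0 ∈ [6/95, 51/95)
j=2 picked index 1: u0 ∈ [-13/95, 32/95)
j=3 picked index 1: u0 ∈ [-32/95, 13/95)
j=4 picked index 2: u0 ∈ [-6/95, 14/95)
intersection: [6/95, 13/95)

6/95 13/95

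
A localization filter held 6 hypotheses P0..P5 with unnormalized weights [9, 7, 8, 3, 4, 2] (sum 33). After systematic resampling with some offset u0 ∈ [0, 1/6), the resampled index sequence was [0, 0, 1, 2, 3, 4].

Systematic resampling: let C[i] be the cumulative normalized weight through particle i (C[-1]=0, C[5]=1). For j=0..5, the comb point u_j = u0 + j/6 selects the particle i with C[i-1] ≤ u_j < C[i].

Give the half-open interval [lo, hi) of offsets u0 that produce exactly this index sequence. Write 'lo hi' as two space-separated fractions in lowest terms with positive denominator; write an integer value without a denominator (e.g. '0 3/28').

C = [3/11, 16/33, 8/11, 9/11, 31/33, 1]
j=0 picked index 0: u0 ∈ [0, 3/11)
j=1 picked index 0: u0 ∈ [-1/6, 7/66)
j=2 picked index 1: u0 ∈ [-2/33, 5/33)
j=3 picked index 2: u0 ∈ [-1/66, 5/22)
j=4 picked index 3: u0 ∈ [2/33, 5/33)
j=5 picked index 4: u0 ∈ [-1/66, 7/66)
intersection: [2/33, 7/66)

2/33 7/66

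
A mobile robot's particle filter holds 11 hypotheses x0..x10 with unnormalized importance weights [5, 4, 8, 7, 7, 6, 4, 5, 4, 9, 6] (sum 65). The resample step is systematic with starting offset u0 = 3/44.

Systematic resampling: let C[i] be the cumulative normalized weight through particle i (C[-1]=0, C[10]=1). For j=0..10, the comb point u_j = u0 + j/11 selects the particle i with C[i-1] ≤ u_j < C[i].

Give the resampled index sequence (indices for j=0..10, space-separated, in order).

C = [1/13, 9/65, 17/65, 24/65, 31/65, 37/65, 41/65, 46/65, 10/13, 59/65, 1]
j=0: u_0=3/44 ∈ [0, 1/13) → index 0
j=1: u_1=7/44 ∈ [9/65, 17/65) → index 2
j=2: u_2=1/4 ∈ [9/65, 17/65) → index 2
j=3: u_3=15/44 ∈ [17/65, 24/65) → index 3
j=4: u_4=19/44 ∈ [24/65, 31/65) → index 4
j=5: u_5=23/44 ∈ [31/65, 37/65) → index 5
j=6: u_6=27/44 ∈ [37/65, 41/65) → index 6
j=7: u_7=31/44 ∈ [41/65, 46/65) → index 7
j=8: u_8=35/44 ∈ [10/13, 59/65) → index 9
j=9: u_9=39/44 ∈ [10/13, 59/65) → index 9
j=10: u_10=43/44 ∈ [59/65, 1) → index 10

0 2 2 3 4 5 6 7 9 9 10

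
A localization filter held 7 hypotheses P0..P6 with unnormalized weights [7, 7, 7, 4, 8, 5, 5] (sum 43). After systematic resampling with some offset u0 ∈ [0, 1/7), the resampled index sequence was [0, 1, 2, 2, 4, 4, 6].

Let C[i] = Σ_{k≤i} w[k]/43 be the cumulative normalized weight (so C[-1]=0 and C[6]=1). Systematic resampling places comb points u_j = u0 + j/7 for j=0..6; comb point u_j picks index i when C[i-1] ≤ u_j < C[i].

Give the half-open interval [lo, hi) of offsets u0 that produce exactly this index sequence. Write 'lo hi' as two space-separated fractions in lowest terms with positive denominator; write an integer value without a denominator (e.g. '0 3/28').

12/301 16/301

C = [7/43, 14/43, 21/43, 25/43, 33/43, 38/43, 1]
j=0 picked index 0: u0 ∈ [0, 7/43)
j=1 picked index 1: u0 ∈ [6/301, 55/301)
j=2 picked index 2: u0 ∈ [12/301, 61/301)
j=3 picked index 2: u0 ∈ [-31/301, 18/301)
j=4 picked index 4: u0 ∈ [3/301, 59/301)
j=5 picked index 4: u0 ∈ [-40/301, 16/301)
j=6 picked index 6: u0 ∈ [8/301, 1/7)
intersection: [12/301, 16/301)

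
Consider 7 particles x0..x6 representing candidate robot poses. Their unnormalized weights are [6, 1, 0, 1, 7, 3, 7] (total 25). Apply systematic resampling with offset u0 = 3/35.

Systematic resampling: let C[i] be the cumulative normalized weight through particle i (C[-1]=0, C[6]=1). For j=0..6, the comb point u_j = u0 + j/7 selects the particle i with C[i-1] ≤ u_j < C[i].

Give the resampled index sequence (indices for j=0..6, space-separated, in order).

0 0 4 4 5 6 6

C = [6/25, 7/25, 7/25, 8/25, 3/5, 18/25, 1]
j=0: u_0=3/35 ∈ [0, 6/25) → index 0
j=1: u_1=8/35 ∈ [0, 6/25) → index 0
j=2: u_2=13/35 ∈ [8/25, 3/5) → index 4
j=3: u_3=18/35 ∈ [8/25, 3/5) → index 4
j=4: u_4=23/35 ∈ [3/5, 18/25) → index 5
j=5: u_5=4/5 ∈ [18/25, 1) → index 6
j=6: u_6=33/35 ∈ [18/25, 1) → index 6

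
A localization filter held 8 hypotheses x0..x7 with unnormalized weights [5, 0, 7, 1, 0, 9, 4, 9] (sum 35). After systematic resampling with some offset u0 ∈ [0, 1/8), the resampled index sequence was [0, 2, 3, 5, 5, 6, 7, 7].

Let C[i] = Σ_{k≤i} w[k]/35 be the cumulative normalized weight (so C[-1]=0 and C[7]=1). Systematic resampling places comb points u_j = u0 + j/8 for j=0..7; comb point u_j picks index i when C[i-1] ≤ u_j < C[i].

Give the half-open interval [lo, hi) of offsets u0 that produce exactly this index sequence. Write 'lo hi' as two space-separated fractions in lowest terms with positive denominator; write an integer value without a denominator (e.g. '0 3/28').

C = [1/7, 1/7, 12/35, 13/35, 13/35, 22/35, 26/35, 1]
j=0 picked index 0: u0 ∈ [0, 1/7)
j=1 picked index 2: u0 ∈ [1/56, 61/280)
j=2 picked index 3: u0 ∈ [13/140, 17/140)
j=3 picked index 5: u0 ∈ [-1/280, 71/280)
j=4 picked index 5: u0 ∈ [-9/70, 9/70)
j=5 picked index 6: u0 ∈ [1/280, 33/280)
j=6 picked index 7: u0 ∈ [-1/140, 1/4)
j=7 picked index 7: u0 ∈ [-37/280, 1/8)
intersection: [13/140, 33/280)

13/140 33/280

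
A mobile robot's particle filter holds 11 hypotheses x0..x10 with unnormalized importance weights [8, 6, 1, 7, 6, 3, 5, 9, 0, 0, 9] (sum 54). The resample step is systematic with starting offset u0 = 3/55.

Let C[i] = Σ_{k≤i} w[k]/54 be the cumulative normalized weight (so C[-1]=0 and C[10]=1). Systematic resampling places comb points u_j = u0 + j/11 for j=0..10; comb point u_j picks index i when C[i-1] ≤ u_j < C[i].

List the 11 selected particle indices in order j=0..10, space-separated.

C = [4/27, 7/27, 5/18, 11/27, 14/27, 31/54, 2/3, 5/6, 5/6, 5/6, 1]
j=0: u_0=3/55 ∈ [0, 4/27) → index 0
j=1: u_1=8/55 ∈ [0, 4/27) → index 0
j=2: u_2=13/55 ∈ [4/27, 7/27) → index 1
j=3: u_3=18/55 ∈ [5/18, 11/27) → index 3
j=4: u_4=23/55 ∈ [11/27, 14/27) → index 4
j=5: u_5=28/55 ∈ [11/27, 14/27) → index 4
j=6: u_6=3/5 ∈ [31/54, 2/3) → index 6
j=7: u_7=38/55 ∈ [2/3, 5/6) → index 7
j=8: u_8=43/55 ∈ [2/3, 5/6) → index 7
j=9: u_9=48/55 ∈ [5/6, 1) → index 10
j=10: u_10=53/55 ∈ [5/6, 1) → index 10

0 0 1 3 4 4 6 7 7 10 10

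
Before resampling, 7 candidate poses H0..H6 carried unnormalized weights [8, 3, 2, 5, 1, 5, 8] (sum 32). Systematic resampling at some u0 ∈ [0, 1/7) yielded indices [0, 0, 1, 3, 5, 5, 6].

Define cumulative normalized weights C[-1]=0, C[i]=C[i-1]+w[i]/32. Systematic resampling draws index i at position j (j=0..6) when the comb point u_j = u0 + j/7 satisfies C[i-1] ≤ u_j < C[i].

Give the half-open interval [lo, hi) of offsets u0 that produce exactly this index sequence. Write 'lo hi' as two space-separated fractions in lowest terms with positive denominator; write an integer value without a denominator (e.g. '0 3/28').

5/224 1/28

C = [1/4, 11/32, 13/32, 9/16, 19/32, 3/4, 1]
j=0 picked index 0: u0 ∈ [0, 1/4)
j=1 picked index 0: u0 ∈ [-1/7, 3/28)
j=2 picked index 1: u0 ∈ [-1/28, 13/224)
j=3 picked index 3: u0 ∈ [-5/224, 15/112)
j=4 picked index 5: u0 ∈ [5/224, 5/28)
j=5 picked index 5: u0 ∈ [-27/224, 1/28)
j=6 picked index 6: u0 ∈ [-3/28, 1/7)
intersection: [5/224, 1/28)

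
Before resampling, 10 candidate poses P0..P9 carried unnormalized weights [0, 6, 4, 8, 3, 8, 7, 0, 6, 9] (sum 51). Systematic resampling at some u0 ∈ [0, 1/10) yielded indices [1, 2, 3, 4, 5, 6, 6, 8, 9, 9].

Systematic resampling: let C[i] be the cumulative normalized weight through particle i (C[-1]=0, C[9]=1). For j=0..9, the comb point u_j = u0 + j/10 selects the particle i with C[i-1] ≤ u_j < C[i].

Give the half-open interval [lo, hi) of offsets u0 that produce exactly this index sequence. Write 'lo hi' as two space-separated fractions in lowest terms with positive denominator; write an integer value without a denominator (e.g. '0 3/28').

7/102 49/510

C = [0, 2/17, 10/51, 6/17, 7/17, 29/51, 12/17, 12/17, 14/17, 1]
j=0 picked index 1: u0 ∈ [0, 2/17)
j=1 picked index 2: u0 ∈ [3/170, 49/510)
j=2 picked index 3: u0 ∈ [-1/255, 13/85)
j=3 picked index 4: u0 ∈ [9/170, 19/170)
j=4 picked index 5: u0 ∈ [1/85, 43/255)
j=5 picked index 6: u0 ∈ [7/102, 7/34)
j=6 picked index 6: u0 ∈ [-8/255, 9/85)
j=7 picked index 8: u0 ∈ [1/170, 21/170)
j=8 picked index 9: u0 ∈ [2/85, 1/5)
j=9 picked index 9: u0 ∈ [-13/170, 1/10)
intersection: [7/102, 49/510)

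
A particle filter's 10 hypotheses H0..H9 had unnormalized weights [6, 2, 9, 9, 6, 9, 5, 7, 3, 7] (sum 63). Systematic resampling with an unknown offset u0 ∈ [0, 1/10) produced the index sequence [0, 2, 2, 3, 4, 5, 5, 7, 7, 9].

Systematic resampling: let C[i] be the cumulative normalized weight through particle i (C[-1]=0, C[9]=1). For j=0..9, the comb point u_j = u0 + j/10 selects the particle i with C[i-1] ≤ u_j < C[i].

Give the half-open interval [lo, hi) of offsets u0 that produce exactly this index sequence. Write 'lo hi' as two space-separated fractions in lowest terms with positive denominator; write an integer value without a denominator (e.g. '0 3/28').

C = [2/21, 8/63, 17/63, 26/63, 32/63, 41/63, 46/63, 53/63, 8/9, 1]
j=0 picked index 0: u0 ∈ [0, 2/21)
j=1 picked index 2: u0 ∈ [17/630, 107/630)
j=2 picked index 2: u0 ∈ [-23/315, 22/315)
j=3 picked index 3: u0 ∈ [-19/630, 71/630)
j=4 picked index 4: u0 ∈ [4/315, 34/315)
j=5 picked index 5: u0 ∈ [1/126, 19/126)
j=6 picked index 5: u0 ∈ [-29/315, 16/315)
j=7 picked index 7: u0 ∈ [19/630, 89/630)
j=8 picked index 7: u0 ∈ [-22/315, 13/315)
j=9 picked index 9: u0 ∈ [-1/90, 1/10)
intersection: [19/630, 13/315)

19/630 13/315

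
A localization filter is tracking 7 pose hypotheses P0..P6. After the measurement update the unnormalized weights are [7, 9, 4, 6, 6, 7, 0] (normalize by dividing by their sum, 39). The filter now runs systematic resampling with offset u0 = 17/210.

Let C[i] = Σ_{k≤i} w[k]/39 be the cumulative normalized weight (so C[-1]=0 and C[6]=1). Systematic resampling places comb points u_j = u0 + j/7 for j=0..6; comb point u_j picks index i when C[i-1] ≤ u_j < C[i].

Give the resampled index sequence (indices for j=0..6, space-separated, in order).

0 1 1 2 3 4 5

C = [7/39, 16/39, 20/39, 2/3, 32/39, 1, 1]
j=0: u_0=17/210 ∈ [0, 7/39) → index 0
j=1: u_1=47/210 ∈ [7/39, 16/39) → index 1
j=2: u_2=11/30 ∈ [7/39, 16/39) → index 1
j=3: u_3=107/210 ∈ [16/39, 20/39) → index 2
j=4: u_4=137/210 ∈ [20/39, 2/3) → index 3
j=5: u_5=167/210 ∈ [2/3, 32/39) → index 4
j=6: u_6=197/210 ∈ [32/39, 1) → index 5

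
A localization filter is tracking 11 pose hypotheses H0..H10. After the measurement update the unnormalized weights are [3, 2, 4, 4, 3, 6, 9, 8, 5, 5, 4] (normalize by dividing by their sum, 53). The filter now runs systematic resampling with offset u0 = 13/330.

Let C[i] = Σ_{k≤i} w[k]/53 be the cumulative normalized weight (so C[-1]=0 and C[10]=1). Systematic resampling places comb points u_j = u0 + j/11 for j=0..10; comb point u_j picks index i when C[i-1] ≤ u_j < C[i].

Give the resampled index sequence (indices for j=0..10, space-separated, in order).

0 2 3 5 5 6 6 7 8 9 10

C = [3/53, 5/53, 9/53, 13/53, 16/53, 22/53, 31/53, 39/53, 44/53, 49/53, 1]
j=0: u_0=13/330 ∈ [0, 3/53) → index 0
j=1: u_1=43/330 ∈ [5/53, 9/53) → index 2
j=2: u_2=73/330 ∈ [9/53, 13/53) → index 3
j=3: u_3=103/330 ∈ [16/53, 22/53) → index 5
j=4: u_4=133/330 ∈ [16/53, 22/53) → index 5
j=5: u_5=163/330 ∈ [22/53, 31/53) → index 6
j=6: u_6=193/330 ∈ [22/53, 31/53) → index 6
j=7: u_7=223/330 ∈ [31/53, 39/53) → index 7
j=8: u_8=23/30 ∈ [39/53, 44/53) → index 8
j=9: u_9=283/330 ∈ [44/53, 49/53) → index 9
j=10: u_10=313/330 ∈ [49/53, 1) → index 10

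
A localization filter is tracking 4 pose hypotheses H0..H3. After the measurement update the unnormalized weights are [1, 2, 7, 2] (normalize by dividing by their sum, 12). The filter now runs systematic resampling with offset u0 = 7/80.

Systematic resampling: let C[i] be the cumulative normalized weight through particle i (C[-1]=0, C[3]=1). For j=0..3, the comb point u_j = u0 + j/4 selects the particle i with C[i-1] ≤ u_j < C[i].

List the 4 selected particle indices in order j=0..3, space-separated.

C = [1/12, 1/4, 5/6, 1]
j=0: u_0=7/80 ∈ [1/12, 1/4) → index 1
j=1: u_1=27/80 ∈ [1/4, 5/6) → index 2
j=2: u_2=47/80 ∈ [1/4, 5/6) → index 2
j=3: u_3=67/80 ∈ [5/6, 1) → index 3

1 2 2 3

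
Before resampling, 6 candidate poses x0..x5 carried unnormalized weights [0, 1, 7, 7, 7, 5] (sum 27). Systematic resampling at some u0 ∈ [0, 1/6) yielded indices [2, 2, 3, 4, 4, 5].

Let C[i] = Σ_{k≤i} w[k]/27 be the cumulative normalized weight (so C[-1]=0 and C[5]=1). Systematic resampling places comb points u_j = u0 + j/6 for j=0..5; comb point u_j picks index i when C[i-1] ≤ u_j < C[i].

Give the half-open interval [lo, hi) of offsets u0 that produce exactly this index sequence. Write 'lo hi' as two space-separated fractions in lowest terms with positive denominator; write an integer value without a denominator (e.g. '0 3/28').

1/18 7/54

C = [0, 1/27, 8/27, 5/9, 22/27, 1]
j=0 picked index 2: u0 ∈ [1/27, 8/27)
j=1 picked index 2: u0 ∈ [-7/54, 7/54)
j=2 picked index 3: u0 ∈ [-1/27, 2/9)
j=3 picked index 4: u0 ∈ [1/18, 17/54)
j=4 picked index 4: u0 ∈ [-1/9, 4/27)
j=5 picked index 5: u0 ∈ [-1/54, 1/6)
intersection: [1/18, 7/54)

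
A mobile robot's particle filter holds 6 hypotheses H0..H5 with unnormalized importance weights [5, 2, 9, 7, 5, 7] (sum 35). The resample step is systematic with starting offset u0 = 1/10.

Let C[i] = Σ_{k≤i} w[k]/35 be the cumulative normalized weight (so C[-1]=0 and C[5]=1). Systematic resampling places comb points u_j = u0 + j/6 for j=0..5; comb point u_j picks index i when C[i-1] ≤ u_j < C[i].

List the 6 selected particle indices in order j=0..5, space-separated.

0 2 2 3 4 5

C = [1/7, 1/5, 16/35, 23/35, 4/5, 1]
j=0: u_0=1/10 ∈ [0, 1/7) → index 0
j=1: u_1=4/15 ∈ [1/5, 16/35) → index 2
j=2: u_2=13/30 ∈ [1/5, 16/35) → index 2
j=3: u_3=3/5 ∈ [16/35, 23/35) → index 3
j=4: u_4=23/30 ∈ [23/35, 4/5) → index 4
j=5: u_5=14/15 ∈ [4/5, 1) → index 5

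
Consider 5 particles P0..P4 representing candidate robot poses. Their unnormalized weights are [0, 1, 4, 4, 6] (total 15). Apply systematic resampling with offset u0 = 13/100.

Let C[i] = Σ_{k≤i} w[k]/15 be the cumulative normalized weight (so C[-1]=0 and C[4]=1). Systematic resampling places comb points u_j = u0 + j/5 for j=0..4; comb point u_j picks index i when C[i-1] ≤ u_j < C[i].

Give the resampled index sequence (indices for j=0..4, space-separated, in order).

C = [0, 1/15, 1/3, 3/5, 1]
j=0: u_0=13/100 ∈ [1/15, 1/3) → index 2
j=1: u_1=33/100 ∈ [1/15, 1/3) → index 2
j=2: u_2=53/100 ∈ [1/3, 3/5) → index 3
j=3: u_3=73/100 ∈ [3/5, 1) → index 4
j=4: u_4=93/100 ∈ [3/5, 1) → index 4

2 2 3 4 4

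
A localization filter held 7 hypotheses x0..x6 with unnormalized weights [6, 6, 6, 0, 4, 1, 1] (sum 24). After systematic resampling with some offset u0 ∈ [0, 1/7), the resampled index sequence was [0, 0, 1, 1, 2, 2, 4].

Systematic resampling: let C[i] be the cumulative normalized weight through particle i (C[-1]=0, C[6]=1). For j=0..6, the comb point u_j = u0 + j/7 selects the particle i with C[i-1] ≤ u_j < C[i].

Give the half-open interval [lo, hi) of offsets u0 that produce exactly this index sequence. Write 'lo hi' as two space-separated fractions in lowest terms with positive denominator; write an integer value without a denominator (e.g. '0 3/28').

0 1/28

C = [1/4, 1/2, 3/4, 3/4, 11/12, 23/24, 1]
j=0 picked index 0: u0 ∈ [0, 1/4)
j=1 picked index 0: u0 ∈ [-1/7, 3/28)
j=2 picked index 1: u0 ∈ [-1/28, 3/14)
j=3 picked index 1: u0 ∈ [-5/28, 1/14)
j=4 picked index 2: u0 ∈ [-1/14, 5/28)
j=5 picked index 2: u0 ∈ [-3/14, 1/28)
j=6 picked index 4: u0 ∈ [-3/28, 5/84)
intersection: [0, 1/28)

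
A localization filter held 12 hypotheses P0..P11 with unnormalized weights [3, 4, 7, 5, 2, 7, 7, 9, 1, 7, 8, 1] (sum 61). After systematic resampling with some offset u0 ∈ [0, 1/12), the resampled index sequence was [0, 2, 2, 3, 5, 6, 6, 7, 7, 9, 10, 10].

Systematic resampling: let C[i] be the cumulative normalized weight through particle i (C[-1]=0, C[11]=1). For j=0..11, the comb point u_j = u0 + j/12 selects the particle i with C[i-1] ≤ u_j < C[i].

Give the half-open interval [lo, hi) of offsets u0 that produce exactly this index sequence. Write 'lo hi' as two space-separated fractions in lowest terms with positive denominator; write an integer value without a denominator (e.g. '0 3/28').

31/732 3/61

C = [3/61, 7/61, 14/61, 19/61, 21/61, 28/61, 35/61, 44/61, 45/61, 52/61, 60/61, 1]
j=0 picked index 0: u0 ∈ [0, 3/61)
j=1 picked index 2: u0 ∈ [23/732, 107/732)
j=2 picked index 2: u0 ∈ [-19/366, 23/366)
j=3 picked index 3: u0 ∈ [-5/244, 15/244)
j=4 picked index 5: u0 ∈ [2/183, 23/183)
j=5 picked index 6: u0 ∈ [31/732, 115/732)
j=6 picked index 6: u0 ∈ [-5/122, 9/122)
j=7 picked index 7: u0 ∈ [-7/732, 101/732)
j=8 picked index 7: u0 ∈ [-17/183, 10/183)
j=9 picked index 9: u0 ∈ [-3/244, 25/244)
j=10 picked index 10: u0 ∈ [7/366, 55/366)
j=11 picked index 10: u0 ∈ [-47/732, 49/732)
intersection: [31/732, 3/61)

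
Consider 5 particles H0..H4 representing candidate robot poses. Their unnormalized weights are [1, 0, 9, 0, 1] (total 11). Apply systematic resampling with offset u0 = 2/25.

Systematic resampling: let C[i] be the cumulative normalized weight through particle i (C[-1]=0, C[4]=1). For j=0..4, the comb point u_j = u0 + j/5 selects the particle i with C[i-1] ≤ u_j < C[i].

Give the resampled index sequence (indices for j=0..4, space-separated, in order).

0 2 2 2 2

C = [1/11, 1/11, 10/11, 10/11, 1]
j=0: u_0=2/25 ∈ [0, 1/11) → index 0
j=1: u_1=7/25 ∈ [1/11, 10/11) → index 2
j=2: u_2=12/25 ∈ [1/11, 10/11) → index 2
j=3: u_3=17/25 ∈ [1/11, 10/11) → index 2
j=4: u_4=22/25 ∈ [1/11, 10/11) → index 2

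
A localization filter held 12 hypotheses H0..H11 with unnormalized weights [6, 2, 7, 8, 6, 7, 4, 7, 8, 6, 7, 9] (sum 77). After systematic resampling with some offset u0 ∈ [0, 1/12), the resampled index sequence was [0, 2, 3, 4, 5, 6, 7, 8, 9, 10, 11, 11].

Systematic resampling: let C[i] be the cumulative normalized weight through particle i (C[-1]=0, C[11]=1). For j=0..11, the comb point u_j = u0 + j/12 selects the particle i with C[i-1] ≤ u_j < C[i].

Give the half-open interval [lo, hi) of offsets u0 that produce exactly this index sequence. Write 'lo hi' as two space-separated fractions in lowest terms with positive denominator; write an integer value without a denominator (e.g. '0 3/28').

47/924 6/77

C = [6/77, 8/77, 15/77, 23/77, 29/77, 36/77, 40/77, 47/77, 5/7, 61/77, 68/77, 1]
j=0 picked index 0: u0 ∈ [0, 6/77)
j=1 picked index 2: u0 ∈ [19/924, 103/924)
j=2 picked index 3: u0 ∈ [13/462, 61/462)
j=3 picked index 4: u0 ∈ [15/308, 39/308)
j=4 picked index 5: u0 ∈ [10/231, 31/231)
j=5 picked index 6: u0 ∈ [47/924, 95/924)
j=6 picked index 7: u0 ∈ [3/154, 17/154)
j=7 picked index 8: u0 ∈ [25/924, 11/84)
j=8 picked index 9: u0 ∈ [1/21, 29/231)
j=9 picked index 10: u0 ∈ [13/308, 41/308)
j=10 picked index 11: u0 ∈ [23/462, 1/6)
j=11 picked index 11: u0 ∈ [-31/924, 1/12)
intersection: [47/924, 6/77)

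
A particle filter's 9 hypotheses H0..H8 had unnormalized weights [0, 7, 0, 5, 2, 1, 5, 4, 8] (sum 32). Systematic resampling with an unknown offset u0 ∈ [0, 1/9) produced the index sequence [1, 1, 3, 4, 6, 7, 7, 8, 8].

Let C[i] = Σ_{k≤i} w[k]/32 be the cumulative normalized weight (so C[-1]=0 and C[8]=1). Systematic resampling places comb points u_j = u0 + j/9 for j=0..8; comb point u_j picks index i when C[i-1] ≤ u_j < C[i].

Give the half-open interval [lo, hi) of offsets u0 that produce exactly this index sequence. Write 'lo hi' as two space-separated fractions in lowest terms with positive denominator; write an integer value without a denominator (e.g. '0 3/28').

C = [0, 7/32, 7/32, 3/8, 7/16, 15/32, 5/8, 3/4, 1]
j=0 picked index 1: u0 ∈ [0, 7/32)
j=1 picked index 1: u0 ∈ [-1/9, 31/288)
j=2 picked index 3: u0 ∈ [-1/288, 11/72)
j=3 picked index 4: u0 ∈ [1/24, 5/48)
j=4 picked index 6: u0 ∈ [7/288, 13/72)
j=5 picked index 7: u0 ∈ [5/72, 7/36)
j=6 picked index 7: u0 ∈ [-1/24, 1/12)
j=7 picked index 8: u0 ∈ [-1/36, 2/9)
j=8 picked index 8: u0 ∈ [-5/36, 1/9)
intersection: [5/72, 1/12)

5/72 1/12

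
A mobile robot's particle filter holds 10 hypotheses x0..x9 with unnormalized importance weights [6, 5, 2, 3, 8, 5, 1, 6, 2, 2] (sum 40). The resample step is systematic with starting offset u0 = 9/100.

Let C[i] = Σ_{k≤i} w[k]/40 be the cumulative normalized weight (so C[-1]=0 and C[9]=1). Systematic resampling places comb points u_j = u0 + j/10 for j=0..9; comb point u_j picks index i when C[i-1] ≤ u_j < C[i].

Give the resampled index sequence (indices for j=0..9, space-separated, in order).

0 1 2 3 4 4 5 7 7 9

C = [3/20, 11/40, 13/40, 2/5, 3/5, 29/40, 3/4, 9/10, 19/20, 1]
j=0: u_0=9/100 ∈ [0, 3/20) → index 0
j=1: u_1=19/100 ∈ [3/20, 11/40) → index 1
j=2: u_2=29/100 ∈ [11/40, 13/40) → index 2
j=3: u_3=39/100 ∈ [13/40, 2/5) → index 3
j=4: u_4=49/100 ∈ [2/5, 3/5) → index 4
j=5: u_5=59/100 ∈ [2/5, 3/5) → index 4
j=6: u_6=69/100 ∈ [3/5, 29/40) → index 5
j=7: u_7=79/100 ∈ [3/4, 9/10) → index 7
j=8: u_8=89/100 ∈ [3/4, 9/10) → index 7
j=9: u_9=99/100 ∈ [19/20, 1) → index 9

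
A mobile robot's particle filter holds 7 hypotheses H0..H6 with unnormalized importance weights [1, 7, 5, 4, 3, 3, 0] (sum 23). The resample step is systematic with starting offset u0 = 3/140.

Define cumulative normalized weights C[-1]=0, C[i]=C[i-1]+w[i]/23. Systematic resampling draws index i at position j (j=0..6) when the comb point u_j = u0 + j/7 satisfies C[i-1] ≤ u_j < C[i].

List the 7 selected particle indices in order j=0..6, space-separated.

0 1 1 2 3 3 5

C = [1/23, 8/23, 13/23, 17/23, 20/23, 1, 1]
j=0: u_0=3/140 ∈ [0, 1/23) → index 0
j=1: u_1=23/140 ∈ [1/23, 8/23) → index 1
j=2: u_2=43/140 ∈ [1/23, 8/23) → index 1
j=3: u_3=9/20 ∈ [8/23, 13/23) → index 2
j=4: u_4=83/140 ∈ [13/23, 17/23) → index 3
j=5: u_5=103/140 ∈ [13/23, 17/23) → index 3
j=6: u_6=123/140 ∈ [20/23, 1) → index 5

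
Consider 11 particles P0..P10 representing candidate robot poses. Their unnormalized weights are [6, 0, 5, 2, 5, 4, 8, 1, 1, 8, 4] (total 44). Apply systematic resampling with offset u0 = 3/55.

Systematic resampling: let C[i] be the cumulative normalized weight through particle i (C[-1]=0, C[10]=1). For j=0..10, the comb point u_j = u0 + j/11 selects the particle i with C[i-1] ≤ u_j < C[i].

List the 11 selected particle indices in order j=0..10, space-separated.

0 2 2 4 5 6 6 7 9 9 10

C = [3/22, 3/22, 1/4, 13/44, 9/22, 1/2, 15/22, 31/44, 8/11, 10/11, 1]
j=0: u_0=3/55 ∈ [0, 3/22) → index 0
j=1: u_1=8/55 ∈ [3/22, 1/4) → index 2
j=2: u_2=13/55 ∈ [3/22, 1/4) → index 2
j=3: u_3=18/55 ∈ [13/44, 9/22) → index 4
j=4: u_4=23/55 ∈ [9/22, 1/2) → index 5
j=5: u_5=28/55 ∈ [1/2, 15/22) → index 6
j=6: u_6=3/5 ∈ [1/2, 15/22) → index 6
j=7: u_7=38/55 ∈ [15/22, 31/44) → index 7
j=8: u_8=43/55 ∈ [8/11, 10/11) → index 9
j=9: u_9=48/55 ∈ [8/11, 10/11) → index 9
j=10: u_10=53/55 ∈ [10/11, 1) → index 10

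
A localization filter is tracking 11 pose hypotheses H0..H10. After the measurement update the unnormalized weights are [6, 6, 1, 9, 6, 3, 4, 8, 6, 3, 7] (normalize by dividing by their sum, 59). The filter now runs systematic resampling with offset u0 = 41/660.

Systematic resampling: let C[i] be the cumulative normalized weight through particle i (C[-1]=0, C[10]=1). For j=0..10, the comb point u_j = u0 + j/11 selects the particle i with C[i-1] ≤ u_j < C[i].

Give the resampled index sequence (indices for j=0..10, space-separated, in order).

0 1 3 3 4 5 7 7 8 9 10

C = [6/59, 12/59, 13/59, 22/59, 28/59, 31/59, 35/59, 43/59, 49/59, 52/59, 1]
j=0: u_0=41/660 ∈ [0, 6/59) → index 0
j=1: u_1=101/660 ∈ [6/59, 12/59) → index 1
j=2: u_2=161/660 ∈ [13/59, 22/59) → index 3
j=3: u_3=221/660 ∈ [13/59, 22/59) → index 3
j=4: u_4=281/660 ∈ [22/59, 28/59) → index 4
j=5: u_5=31/60 ∈ [28/59, 31/59) → index 5
j=6: u_6=401/660 ∈ [35/59, 43/59) → index 7
j=7: u_7=461/660 ∈ [35/59, 43/59) → index 7
j=8: u_8=521/660 ∈ [43/59, 49/59) → index 8
j=9: u_9=581/660 ∈ [49/59, 52/59) → index 9
j=10: u_10=641/660 ∈ [52/59, 1) → index 10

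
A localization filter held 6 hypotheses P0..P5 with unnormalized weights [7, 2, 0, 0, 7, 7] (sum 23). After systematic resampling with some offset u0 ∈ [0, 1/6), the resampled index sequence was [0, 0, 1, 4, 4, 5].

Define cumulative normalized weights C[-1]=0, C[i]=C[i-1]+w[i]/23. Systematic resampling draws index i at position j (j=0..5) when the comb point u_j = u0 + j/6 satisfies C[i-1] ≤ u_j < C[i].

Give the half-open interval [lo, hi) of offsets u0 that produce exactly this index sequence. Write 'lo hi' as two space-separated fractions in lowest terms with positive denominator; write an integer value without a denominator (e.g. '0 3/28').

0 2/69

C = [7/23, 9/23, 9/23, 9/23, 16/23, 1]
j=0 picked index 0: u0 ∈ [0, 7/23)
j=1 picked index 0: u0 ∈ [-1/6, 19/138)
j=2 picked index 1: u0 ∈ [-2/69, 4/69)
j=3 picked index 4: u0 ∈ [-5/46, 9/46)
j=4 picked index 4: u0 ∈ [-19/69, 2/69)
j=5 picked index 5: u0 ∈ [-19/138, 1/6)
intersection: [0, 2/69)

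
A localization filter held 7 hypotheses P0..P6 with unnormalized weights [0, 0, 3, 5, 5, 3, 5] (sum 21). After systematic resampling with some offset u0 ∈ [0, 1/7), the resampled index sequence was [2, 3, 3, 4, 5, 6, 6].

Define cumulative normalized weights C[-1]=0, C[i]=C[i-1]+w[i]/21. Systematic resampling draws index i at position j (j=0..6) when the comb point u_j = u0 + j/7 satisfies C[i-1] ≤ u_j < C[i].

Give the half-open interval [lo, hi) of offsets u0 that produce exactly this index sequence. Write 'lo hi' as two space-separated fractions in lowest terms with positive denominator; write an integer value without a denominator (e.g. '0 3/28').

1/21 2/21

C = [0, 0, 1/7, 8/21, 13/21, 16/21, 1]
j=0 picked index 2: u0 ∈ [0, 1/7)
j=1 picked index 3: u0 ∈ [0, 5/21)
j=2 picked index 3: u0 ∈ [-1/7, 2/21)
j=3 picked index 4: u0 ∈ [-1/21, 4/21)
j=4 picked index 5: u0 ∈ [1/21, 4/21)
j=5 picked index 6: u0 ∈ [1/21, 2/7)
j=6 picked index 6: u0 ∈ [-2/21, 1/7)
intersection: [1/21, 2/21)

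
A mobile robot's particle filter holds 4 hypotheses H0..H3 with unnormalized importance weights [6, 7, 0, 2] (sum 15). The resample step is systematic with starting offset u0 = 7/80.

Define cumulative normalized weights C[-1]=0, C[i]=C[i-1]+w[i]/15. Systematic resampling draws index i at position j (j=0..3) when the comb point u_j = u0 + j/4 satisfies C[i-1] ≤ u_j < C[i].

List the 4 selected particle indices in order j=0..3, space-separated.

0 0 1 1

C = [2/5, 13/15, 13/15, 1]
j=0: u_0=7/80 ∈ [0, 2/5) → index 0
j=1: u_1=27/80 ∈ [0, 2/5) → index 0
j=2: u_2=47/80 ∈ [2/5, 13/15) → index 1
j=3: u_3=67/80 ∈ [2/5, 13/15) → index 1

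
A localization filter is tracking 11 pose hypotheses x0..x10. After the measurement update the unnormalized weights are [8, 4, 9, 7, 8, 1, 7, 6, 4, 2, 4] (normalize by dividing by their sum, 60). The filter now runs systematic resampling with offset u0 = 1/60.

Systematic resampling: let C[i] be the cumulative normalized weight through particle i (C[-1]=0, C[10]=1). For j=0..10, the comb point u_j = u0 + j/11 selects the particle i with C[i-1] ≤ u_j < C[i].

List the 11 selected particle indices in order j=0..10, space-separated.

C = [2/15, 1/5, 7/20, 7/15, 3/5, 37/60, 11/15, 5/6, 9/10, 14/15, 1]
j=0: u_0=1/60 ∈ [0, 2/15) → index 0
j=1: u_1=71/660 ∈ [0, 2/15) → index 0
j=2: u_2=131/660 ∈ [2/15, 1/5) → index 1
j=3: u_3=191/660 ∈ [1/5, 7/20) → index 2
j=4: u_4=251/660 ∈ [7/20, 7/15) → index 3
j=5: u_5=311/660 ∈ [7/15, 3/5) → index 4
j=6: u_6=371/660 ∈ [7/15, 3/5) → index 4
j=7: u_7=431/660 ∈ [37/60, 11/15) → index 6
j=8: u_8=491/660 ∈ [11/15, 5/6) → index 7
j=9: u_9=551/660 ∈ [5/6, 9/10) → index 8
j=10: u_10=611/660 ∈ [9/10, 14/15) → index 9

0 0 1 2 3 4 4 6 7 8 9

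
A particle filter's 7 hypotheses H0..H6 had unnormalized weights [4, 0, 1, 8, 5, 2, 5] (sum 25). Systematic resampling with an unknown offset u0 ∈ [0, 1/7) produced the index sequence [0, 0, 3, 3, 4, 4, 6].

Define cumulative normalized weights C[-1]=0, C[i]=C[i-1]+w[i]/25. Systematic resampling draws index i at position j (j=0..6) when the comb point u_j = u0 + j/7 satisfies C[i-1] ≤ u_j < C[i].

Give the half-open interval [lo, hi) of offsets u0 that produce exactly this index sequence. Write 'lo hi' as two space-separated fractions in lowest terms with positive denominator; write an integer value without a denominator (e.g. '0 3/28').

0 1/175

C = [4/25, 4/25, 1/5, 13/25, 18/25, 4/5, 1]
j=0 picked index 0: u0 ∈ [0, 4/25)
j=1 picked index 0: u0 ∈ [-1/7, 3/175)
j=2 picked index 3: u0 ∈ [-3/35, 41/175)
j=3 picked index 3: u0 ∈ [-8/35, 16/175)
j=4 picked index 4: u0 ∈ [-9/175, 26/175)
j=5 picked index 4: u0 ∈ [-34/175, 1/175)
j=6 picked index 6: u0 ∈ [-2/35, 1/7)
intersection: [0, 1/175)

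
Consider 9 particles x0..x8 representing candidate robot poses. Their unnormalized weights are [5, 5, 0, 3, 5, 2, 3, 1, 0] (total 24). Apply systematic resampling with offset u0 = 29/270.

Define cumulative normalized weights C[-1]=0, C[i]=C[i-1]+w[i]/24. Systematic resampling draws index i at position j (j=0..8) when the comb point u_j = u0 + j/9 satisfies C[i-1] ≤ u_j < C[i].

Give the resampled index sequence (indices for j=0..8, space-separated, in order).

0 1 1 3 4 4 5 6 7

C = [5/24, 5/12, 5/12, 13/24, 3/4, 5/6, 23/24, 1, 1]
j=0: u_0=29/270 ∈ [0, 5/24) → index 0
j=1: u_1=59/270 ∈ [5/24, 5/12) → index 1
j=2: u_2=89/270 ∈ [5/24, 5/12) → index 1
j=3: u_3=119/270 ∈ [5/12, 13/24) → index 3
j=4: u_4=149/270 ∈ [13/24, 3/4) → index 4
j=5: u_5=179/270 ∈ [13/24, 3/4) → index 4
j=6: u_6=209/270 ∈ [3/4, 5/6) → index 5
j=7: u_7=239/270 ∈ [5/6, 23/24) → index 6
j=8: u_8=269/270 ∈ [23/24, 1) → index 7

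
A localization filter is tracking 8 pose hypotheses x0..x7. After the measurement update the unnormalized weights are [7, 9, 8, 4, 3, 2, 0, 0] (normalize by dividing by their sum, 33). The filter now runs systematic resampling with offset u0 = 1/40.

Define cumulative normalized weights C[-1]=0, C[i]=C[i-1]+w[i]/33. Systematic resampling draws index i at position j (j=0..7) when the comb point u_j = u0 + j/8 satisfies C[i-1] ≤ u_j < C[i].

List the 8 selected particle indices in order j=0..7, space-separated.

C = [7/33, 16/33, 8/11, 28/33, 31/33, 1, 1, 1]
j=0: u_0=1/40 ∈ [0, 7/33) → index 0
j=1: u_1=3/20 ∈ [0, 7/33) → index 0
j=2: u_2=11/40 ∈ [7/33, 16/33) → index 1
j=3: u_3=2/5 ∈ [7/33, 16/33) → index 1
j=4: u_4=21/40 ∈ [16/33, 8/11) → index 2
j=5: u_5=13/20 ∈ [16/33, 8/11) → index 2
j=6: u_6=31/40 ∈ [8/11, 28/33) → index 3
j=7: u_7=9/10 ∈ [28/33, 31/33) → index 4

0 0 1 1 2 2 3 4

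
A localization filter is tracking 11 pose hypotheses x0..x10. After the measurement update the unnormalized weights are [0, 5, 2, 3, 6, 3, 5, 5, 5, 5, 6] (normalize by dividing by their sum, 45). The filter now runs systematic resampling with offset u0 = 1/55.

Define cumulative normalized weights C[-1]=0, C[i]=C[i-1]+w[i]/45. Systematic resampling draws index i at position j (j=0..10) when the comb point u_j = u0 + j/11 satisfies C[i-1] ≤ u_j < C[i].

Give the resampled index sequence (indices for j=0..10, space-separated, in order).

1 1 3 4 5 6 7 8 8 9 10

C = [0, 1/9, 7/45, 2/9, 16/45, 19/45, 8/15, 29/45, 34/45, 13/15, 1]
j=0: u_0=1/55 ∈ [0, 1/9) → index 1
j=1: u_1=6/55 ∈ [0, 1/9) → index 1
j=2: u_2=1/5 ∈ [7/45, 2/9) → index 3
j=3: u_3=16/55 ∈ [2/9, 16/45) → index 4
j=4: u_4=21/55 ∈ [16/45, 19/45) → index 5
j=5: u_5=26/55 ∈ [19/45, 8/15) → index 6
j=6: u_6=31/55 ∈ [8/15, 29/45) → index 7
j=7: u_7=36/55 ∈ [29/45, 34/45) → index 8
j=8: u_8=41/55 ∈ [29/45, 34/45) → index 8
j=9: u_9=46/55 ∈ [34/45, 13/15) → index 9
j=10: u_10=51/55 ∈ [13/15, 1) → index 10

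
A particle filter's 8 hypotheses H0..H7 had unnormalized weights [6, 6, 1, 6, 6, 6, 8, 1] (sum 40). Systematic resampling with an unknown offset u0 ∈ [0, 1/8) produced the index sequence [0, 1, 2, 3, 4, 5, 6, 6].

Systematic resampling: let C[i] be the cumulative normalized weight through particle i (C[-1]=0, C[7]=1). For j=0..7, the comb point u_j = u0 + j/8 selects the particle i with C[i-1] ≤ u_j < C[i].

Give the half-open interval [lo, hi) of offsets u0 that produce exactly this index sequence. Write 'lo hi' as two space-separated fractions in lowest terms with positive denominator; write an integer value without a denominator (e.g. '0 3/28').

1/20 3/40

C = [3/20, 3/10, 13/40, 19/40, 5/8, 31/40, 39/40, 1]
j=0 picked index 0: u0 ∈ [0, 3/20)
j=1 picked index 1: u0 ∈ [1/40, 7/40)
j=2 picked index 2: u0 ∈ [1/20, 3/40)
j=3 picked index 3: u0 ∈ [-1/20, 1/10)
j=4 picked index 4: u0 ∈ [-1/40, 1/8)
j=5 picked index 5: u0 ∈ [0, 3/20)
j=6 picked index 6: u0 ∈ [1/40, 9/40)
j=7 picked index 6: u0 ∈ [-1/10, 1/10)
intersection: [1/20, 3/40)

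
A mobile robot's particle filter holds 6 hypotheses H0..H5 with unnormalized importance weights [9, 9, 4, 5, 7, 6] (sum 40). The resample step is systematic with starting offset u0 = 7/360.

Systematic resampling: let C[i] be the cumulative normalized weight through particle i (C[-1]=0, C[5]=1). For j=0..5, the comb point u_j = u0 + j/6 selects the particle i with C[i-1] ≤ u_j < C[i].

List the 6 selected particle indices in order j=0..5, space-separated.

0 0 1 2 4 5

C = [9/40, 9/20, 11/20, 27/40, 17/20, 1]
j=0: u_0=7/360 ∈ [0, 9/40) → index 0
j=1: u_1=67/360 ∈ [0, 9/40) → index 0
j=2: u_2=127/360 ∈ [9/40, 9/20) → index 1
j=3: u_3=187/360 ∈ [9/20, 11/20) → index 2
j=4: u_4=247/360 ∈ [27/40, 17/20) → index 4
j=5: u_5=307/360 ∈ [17/20, 1) → index 5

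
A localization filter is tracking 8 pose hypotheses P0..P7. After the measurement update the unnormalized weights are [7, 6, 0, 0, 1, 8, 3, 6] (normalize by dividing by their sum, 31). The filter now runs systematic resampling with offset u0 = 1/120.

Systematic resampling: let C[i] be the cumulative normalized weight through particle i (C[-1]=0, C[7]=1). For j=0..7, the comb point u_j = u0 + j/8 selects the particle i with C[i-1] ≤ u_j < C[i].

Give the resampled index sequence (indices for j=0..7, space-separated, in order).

C = [7/31, 13/31, 13/31, 13/31, 14/31, 22/31, 25/31, 1]
j=0: u_0=1/120 ∈ [0, 7/31) → index 0
j=1: u_1=2/15 ∈ [0, 7/31) → index 0
j=2: u_2=31/120 ∈ [7/31, 13/31) → index 1
j=3: u_3=23/60 ∈ [7/31, 13/31) → index 1
j=4: u_4=61/120 ∈ [14/31, 22/31) → index 5
j=5: u_5=19/30 ∈ [14/31, 22/31) → index 5
j=6: u_6=91/120 ∈ [22/31, 25/31) → index 6
j=7: u_7=53/60 ∈ [25/31, 1) → index 7

0 0 1 1 5 5 6 7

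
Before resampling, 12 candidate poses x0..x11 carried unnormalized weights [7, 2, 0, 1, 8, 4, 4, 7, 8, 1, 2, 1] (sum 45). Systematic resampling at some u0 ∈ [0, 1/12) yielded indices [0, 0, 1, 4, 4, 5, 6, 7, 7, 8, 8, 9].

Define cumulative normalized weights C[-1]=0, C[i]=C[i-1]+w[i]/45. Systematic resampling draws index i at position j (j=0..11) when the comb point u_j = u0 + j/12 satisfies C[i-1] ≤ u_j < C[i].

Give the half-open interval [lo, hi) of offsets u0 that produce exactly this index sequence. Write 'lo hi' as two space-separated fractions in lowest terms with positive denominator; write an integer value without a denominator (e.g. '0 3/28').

0 1/60

C = [7/45, 1/5, 1/5, 2/9, 2/5, 22/45, 26/45, 11/15, 41/45, 14/15, 44/45, 1]
j=0 picked index 0: u0 ∈ [0, 7/45)
j=1 picked index 0: u0 ∈ [-1/12, 13/180)
j=2 picked index 1: u0 ∈ [-1/90, 1/30)
j=3 picked index 4: u0 ∈ [-1/36, 3/20)
j=4 picked index 4: u0 ∈ [-1/9, 1/15)
j=5 picked index 5: u0 ∈ [-1/60, 13/180)
j=6 picked index 6: u0 ∈ [-1/90, 7/90)
j=7 picked index 7: u0 ∈ [-1/180, 3/20)
j=8 picked index 7: u0 ∈ [-4/45, 1/15)
j=9 picked index 8: u0 ∈ [-1/60, 29/180)
j=10 picked index 8: u0 ∈ [-1/10, 7/90)
j=11 picked index 9: u0 ∈ [-1/180, 1/60)
intersection: [0, 1/60)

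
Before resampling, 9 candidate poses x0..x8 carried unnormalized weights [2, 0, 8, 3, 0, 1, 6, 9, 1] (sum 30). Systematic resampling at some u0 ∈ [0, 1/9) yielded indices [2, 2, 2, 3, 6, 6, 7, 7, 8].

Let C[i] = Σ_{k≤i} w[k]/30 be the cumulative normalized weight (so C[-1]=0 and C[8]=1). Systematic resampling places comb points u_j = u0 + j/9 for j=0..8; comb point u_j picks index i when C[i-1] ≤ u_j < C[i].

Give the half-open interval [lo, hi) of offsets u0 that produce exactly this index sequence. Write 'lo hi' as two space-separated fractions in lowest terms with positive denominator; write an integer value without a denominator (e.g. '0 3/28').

C = [1/15, 1/15, 1/3, 13/30, 13/30, 7/15, 2/3, 29/30, 1]
j=0 picked index 2: u0 ∈ [1/15, 1/3)
j=1 picked index 2: u0 ∈ [-2/45, 2/9)
j=2 picked index 2: u0 ∈ [-7/45, 1/9)
j=3 picked index 3: u0 ∈ [0, 1/10)
j=4 picked index 6: u0 ∈ [1/45, 2/9)
j=5 picked index 6: u0 ∈ [-4/45, 1/9)
j=6 picked index 7: u0 ∈ [0, 3/10)
j=7 picked index 7: u0 ∈ [-1/9, 17/90)
j=8 picked index 8: u0 ∈ [7/90, 1/9)
intersection: [7/90, 1/10)

7/90 1/10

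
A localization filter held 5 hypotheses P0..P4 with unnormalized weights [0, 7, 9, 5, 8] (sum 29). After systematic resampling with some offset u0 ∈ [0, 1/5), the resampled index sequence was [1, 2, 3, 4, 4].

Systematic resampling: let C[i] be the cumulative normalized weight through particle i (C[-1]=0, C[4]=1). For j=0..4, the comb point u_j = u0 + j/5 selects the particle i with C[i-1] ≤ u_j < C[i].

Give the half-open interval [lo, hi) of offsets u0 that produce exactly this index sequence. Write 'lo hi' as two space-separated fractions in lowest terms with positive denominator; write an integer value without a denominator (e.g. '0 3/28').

C = [0, 7/29, 16/29, 21/29, 1]
j=0 picked index 1: u0 ∈ [0, 7/29)
j=1 picked index 2: u0 ∈ [6/145, 51/145)
j=2 picked index 3: u0 ∈ [22/145, 47/145)
j=3 picked index 4: u0 ∈ [18/145, 2/5)
j=4 picked index 4: u0 ∈ [-11/145, 1/5)
intersection: [22/145, 1/5)

22/145 1/5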